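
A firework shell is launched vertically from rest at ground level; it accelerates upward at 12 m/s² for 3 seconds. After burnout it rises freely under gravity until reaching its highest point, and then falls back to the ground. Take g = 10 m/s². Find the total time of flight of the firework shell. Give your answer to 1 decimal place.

Phase 1 (powered ascent): v₀ = 0 m/s, a = 12 m/s².
v = v₀ + at = 0 + (12)(3) = 36.0 m/s
Δx = v₀t + ½at² = 0·3 + 0.5·12·3² = 54.0 m

Phase 2 (coasting upward): v₀ = 36.0 m/s, a = -10 m/s².
v = v₀ + at → t = (0 − 36.0) / -10 = 3.60 s
v² = v₀² + 2aΔx → Δx = (0² − 36.0²)/(2·-10) = 64.8 m

Phase 3 (free fall): v₀ = 0 m/s, a = -10 m/s².
Falls 119 m from rest: t = √(2·119/10) = 4.87 s; v = g·t = 48.7 m/s.
Total time = 3.00 + 3.60 + 4.87 = 11.5 s

11.5 s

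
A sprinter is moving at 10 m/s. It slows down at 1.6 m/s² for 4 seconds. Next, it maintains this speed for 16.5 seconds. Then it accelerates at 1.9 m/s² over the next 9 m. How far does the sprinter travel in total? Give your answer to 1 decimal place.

95.6 m

Phase 1 (decelerating): v₀ = 10.0 m/s, a = -1.6 m/s².
v = v₀ + at = 10.0 + (-1.6)(4) = 3.60 m/s
Δx = v₀t + ½at² = 10.0·4 + 0.5·-1.6·4² = 27.2 m

Phase 2 (constant speed): v₀ = 3.60 m/s, a = 0 m/s².
v = v₀ + at = 3.60 + (0)(16.5) = 3.60 m/s
Δx = v₀t + ½at² = 3.60·16.5 + 0.5·0·16.5² = 59.4 m

Phase 3 (accelerating): v₀ = 3.60 m/s, a = 1.9 m/s².
v² = v₀² + 2aΔx = 3.60² + 2·1.9·9 = 47.2 → v = 6.87 m/s
t = (v − v₀)/a = (6.87 − 3.60)/1.9 = 1.72 s
Total distance = 27.2 + 59.4 + 9.00 = 95.6 m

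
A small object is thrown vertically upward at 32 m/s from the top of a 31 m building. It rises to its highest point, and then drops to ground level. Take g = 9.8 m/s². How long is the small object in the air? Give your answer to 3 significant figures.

Phase 1 (rising): v₀ = 32.0 m/s, a = -9.8 m/s².
v = v₀ + at → t = (0 − 32.0) / -9.8 = 3.27 s
v² = v₀² + 2aΔx → Δx = (0² − 32.0²)/(2·-9.8) = 52.2 m

Phase 2 (falling): v₀ = 0 m/s, a = -9.8 m/s².
Falls 83.2 m from rest: t = √(2·83.2/9.8) = 4.12 s; v = g·t = 40.4 m/s.
Total time = 3.27 + 4.12 = 7.39 s

7.39 s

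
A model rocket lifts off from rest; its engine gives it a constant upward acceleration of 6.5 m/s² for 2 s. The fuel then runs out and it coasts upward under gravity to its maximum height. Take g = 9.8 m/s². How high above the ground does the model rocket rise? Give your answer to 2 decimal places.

21.62 m

Phase 1 (powered ascent): v₀ = 0 m/s, a = 6.5 m/s².
v = v₀ + at = 0 + (6.5)(2) = 13.0 m/s
Δx = v₀t + ½at² = 0·2 + 0.5·6.5·2² = 13.0 m

Phase 2 (coasting upward): v₀ = 13.0 m/s, a = -9.8 m/s².
v = v₀ + at → t = (0 − 13.0) / -9.8 = 1.33 s
v² = v₀² + 2aΔx → Δx = (0² − 13.0²)/(2·-9.8) = 8.62 m
Maximum height = 13.0 + 8.62 = 21.6 m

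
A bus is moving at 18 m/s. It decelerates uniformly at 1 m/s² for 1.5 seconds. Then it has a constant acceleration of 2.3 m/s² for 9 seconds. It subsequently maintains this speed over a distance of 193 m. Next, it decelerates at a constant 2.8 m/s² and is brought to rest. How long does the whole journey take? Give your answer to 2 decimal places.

Phase 1 (decelerating): v₀ = 18.0 m/s, a = -1 m/s².
v = v₀ + at = 18.0 + (-1)(1.5) = 16.5 m/s
Δx = v₀t + ½at² = 18.0·1.5 + 0.5·-1·1.5² = 25.9 m

Phase 2 (accelerating): v₀ = 16.5 m/s, a = 2.3 m/s².
v = v₀ + at = 16.5 + (2.3)(9) = 37.2 m/s
Δx = v₀t + ½at² = 16.5·9 + 0.5·2.3·9² = 242 m

Phase 3 (constant speed): v₀ = 37.2 m/s, a = 0 m/s².
Constant speed: t = d/v = 193/37.2 = 5.19 s

Phase 4 (decelerating): v₀ = 37.2 m/s, a = -2.8 m/s².
v = v₀ + at → t = (0 − 37.2) / -2.8 = 13.3 s
v² = v₀² + 2aΔx → Δx = (0² − 37.2²)/(2·-2.8) = 247 m
Total time = 1.50 + 9.00 + 5.19 + 13.3 = 29.0 s

28.97 s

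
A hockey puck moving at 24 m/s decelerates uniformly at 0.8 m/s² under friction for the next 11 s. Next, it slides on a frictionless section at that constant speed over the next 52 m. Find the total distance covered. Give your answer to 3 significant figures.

Phase 1 (decelerating): v₀ = 24.0 m/s, a = -0.8 m/s².
v = v₀ + at = 24.0 + (-0.8)(11) = 15.2 m/s
Δx = v₀t + ½at² = 24.0·11 + 0.5·-0.8·11² = 216 m

Phase 2 (constant speed): v₀ = 15.2 m/s, a = 0 m/s².
Constant speed: t = d/v = 52/15.2 = 3.42 s
Total distance = 216 + 52.0 = 268 m

268 m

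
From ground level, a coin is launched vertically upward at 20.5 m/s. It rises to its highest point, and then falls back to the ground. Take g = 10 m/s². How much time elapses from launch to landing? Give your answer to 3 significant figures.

4.10 s

Phase 1 (rising): v₀ = 20.5 m/s, a = -10 m/s².
v = v₀ + at → t = (0 − 20.5) / -10 = 2.05 s
v² = v₀² + 2aΔx → Δx = (0² − 20.5²)/(2·-10) = 21.0 m

Phase 2 (falling): v₀ = 0 m/s, a = -10 m/s².
Falls 21.0 m from rest: t = √(2·21.0/10) = 2.05 s; v = g·t = 20.5 m/s.
Total time = 2.05 + 2.05 = 4.10 s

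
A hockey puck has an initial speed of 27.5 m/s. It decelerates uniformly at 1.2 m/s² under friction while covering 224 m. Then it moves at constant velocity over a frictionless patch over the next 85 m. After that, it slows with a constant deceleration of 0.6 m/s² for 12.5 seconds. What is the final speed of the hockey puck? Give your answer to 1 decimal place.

Phase 1 (decelerating): v₀ = 27.5 m/s, a = -1.2 m/s².
v² = v₀² + 2aΔx = 27.5² + 2·-1.2·224 = 219 → v = 14.8 m/s
t = (v − v₀)/a = (14.8 − 27.5)/-1.2 = 10.6 s

Phase 2 (constant speed): v₀ = 14.8 m/s, a = 0 m/s².
Constant speed: t = d/v = 85/14.8 = 5.75 s

Phase 3 (decelerating): v₀ = 14.8 m/s, a = -0.6 m/s².
v = v₀ + at = 14.8 + (-0.6)(12.5) = 7.29 m/s
Δx = v₀t + ½at² = 14.8·12.5 + 0.5·-0.6·12.5² = 138 m
Final speed = 7.29 m/s

7.3 m/s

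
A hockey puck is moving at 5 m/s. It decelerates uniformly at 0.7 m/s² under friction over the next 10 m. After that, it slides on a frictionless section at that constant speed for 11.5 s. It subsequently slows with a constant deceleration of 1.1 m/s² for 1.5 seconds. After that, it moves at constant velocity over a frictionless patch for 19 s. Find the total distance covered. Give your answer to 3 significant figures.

Phase 1 (decelerating): v₀ = 5.00 m/s, a = -0.7 m/s².
v² = v₀² + 2aΔx = 5.00² + 2·-0.7·10 = 11.0 → v = 3.32 m/s
t = (v − v₀)/a = (3.32 − 5.00)/-0.7 = 2.40 s

Phase 2 (constant speed): v₀ = 3.32 m/s, a = 0 m/s².
v = v₀ + at = 3.32 + (0)(11.5) = 3.32 m/s
Δx = v₀t + ½at² = 3.32·11.5 + 0.5·0·11.5² = 38.1 m

Phase 3 (decelerating): v₀ = 3.32 m/s, a = -1.1 m/s².
v = v₀ + at = 3.32 + (-1.1)(1.5) = 1.67 m/s
Δx = v₀t + ½at² = 3.32·1.5 + 0.5·-1.1·1.5² = 3.74 m

Phase 4 (constant speed): v₀ = 1.67 m/s, a = 0 m/s².
v = v₀ + at = 1.67 + (0)(19) = 1.67 m/s
Δx = v₀t + ½at² = 1.67·19 + 0.5·0·19² = 31.7 m
Total distance = 10.0 + 38.1 + 3.74 + 31.7 = 83.5 m

83.5 m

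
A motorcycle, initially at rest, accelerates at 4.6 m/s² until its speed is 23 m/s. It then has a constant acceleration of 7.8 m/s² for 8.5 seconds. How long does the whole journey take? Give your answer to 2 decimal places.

Phase 1 (accelerating): v₀ = 0 m/s, a = 4.6 m/s².
v = v₀ + at → t = (23 − 0) / 4.6 = 5.00 s
v² = v₀² + 2aΔx → Δx = (23² − 0²)/(2·4.6) = 57.5 m

Phase 2 (accelerating): v₀ = 23.0 m/s, a = 7.8 m/s².
v = v₀ + at = 23.0 + (7.8)(8.5) = 89.3 m/s
Δx = v₀t + ½at² = 23.0·8.5 + 0.5·7.8·8.5² = 477 m
Total time = 5.00 + 8.50 = 13.5 s

13.50 s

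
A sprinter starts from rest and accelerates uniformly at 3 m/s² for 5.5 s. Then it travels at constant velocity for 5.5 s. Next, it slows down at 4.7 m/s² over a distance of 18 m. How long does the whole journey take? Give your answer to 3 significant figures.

12.4 s

Phase 1 (accelerating): v₀ = 0 m/s, a = 3 m/s².
v = v₀ + at = 0 + (3)(5.5) = 16.5 m/s
Δx = v₀t + ½at² = 0·5.5 + 0.5·3·5.5² = 45.4 m

Phase 2 (constant speed): v₀ = 16.5 m/s, a = 0 m/s².
v = v₀ + at = 16.5 + (0)(5.5) = 16.5 m/s
Δx = v₀t + ½at² = 16.5·5.5 + 0.5·0·5.5² = 90.8 m

Phase 3 (decelerating): v₀ = 16.5 m/s, a = -4.7 m/s².
v² = v₀² + 2aΔx = 16.5² + 2·-4.7·18 = 103 → v = 10.2 m/s
t = (v − v₀)/a = (10.2 − 16.5)/-4.7 = 1.35 s
Total time = 5.50 + 5.50 + 1.35 = 12.4 s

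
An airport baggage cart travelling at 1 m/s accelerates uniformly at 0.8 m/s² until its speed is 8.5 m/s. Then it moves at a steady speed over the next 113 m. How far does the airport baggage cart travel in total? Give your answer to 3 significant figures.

158 m

Phase 1 (accelerating): v₀ = 1.00 m/s, a = 0.8 m/s².
v = v₀ + at → t = (8.5 − 1.00) / 0.8 = 9.38 s
v² = v₀² + 2aΔx → Δx = (8.5² − 1.00²)/(2·0.8) = 44.5 m

Phase 2 (constant speed): v₀ = 8.50 m/s, a = 0 m/s².
Constant speed: t = d/v = 113/8.50 = 13.3 s
Total distance = 44.5 + 113 = 158 m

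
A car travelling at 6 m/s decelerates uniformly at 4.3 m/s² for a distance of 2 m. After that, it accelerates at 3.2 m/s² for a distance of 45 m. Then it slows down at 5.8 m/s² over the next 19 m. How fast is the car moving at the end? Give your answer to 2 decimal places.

9.30 m/s

Phase 1 (decelerating): v₀ = 6.00 m/s, a = -4.3 m/s².
v² = v₀² + 2aΔx = 6.00² + 2·-4.3·2 = 18.8 → v = 4.34 m/s
t = (v − v₀)/a = (4.34 − 6.00)/-4.3 = 0.387 s

Phase 2 (accelerating): v₀ = 4.34 m/s, a = 3.2 m/s².
v² = v₀² + 2aΔx = 4.34² + 2·3.2·45 = 307 → v = 17.5 m/s
t = (v − v₀)/a = (17.5 − 4.34)/3.2 = 4.12 s

Phase 3 (decelerating): v₀ = 17.5 m/s, a = -5.8 m/s².
v² = v₀² + 2aΔx = 17.5² + 2·-5.8·19 = 86.4 → v = 9.30 m/s
t = (v − v₀)/a = (9.30 − 17.5)/-5.8 = 1.42 s
Final speed = 9.30 m/s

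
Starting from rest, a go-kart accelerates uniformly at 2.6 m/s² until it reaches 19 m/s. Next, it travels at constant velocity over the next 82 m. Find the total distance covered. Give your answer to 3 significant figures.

Phase 1 (accelerating): v₀ = 0 m/s, a = 2.6 m/s².
v = v₀ + at → t = (19 − 0) / 2.6 = 7.31 s
v² = v₀² + 2aΔx → Δx = (19² − 0²)/(2·2.6) = 69.4 m

Phase 2 (constant speed): v₀ = 19.0 m/s, a = 0 m/s².
Constant speed: t = d/v = 82/19.0 = 4.32 s
Total distance = 69.4 + 82.0 = 151 m

151 m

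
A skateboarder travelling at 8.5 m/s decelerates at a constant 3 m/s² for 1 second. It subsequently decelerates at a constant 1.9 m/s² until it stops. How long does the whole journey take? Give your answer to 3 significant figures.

3.89 s

Phase 1 (decelerating): v₀ = 8.50 m/s, a = -3 m/s².
v = v₀ + at = 8.50 + (-3)(1) = 5.50 m/s
Δx = v₀t + ½at² = 8.50·1 + 0.5·-3·1² = 7.00 m

Phase 2 (decelerating): v₀ = 5.50 m/s, a = -1.9 m/s².
v = v₀ + at → t = (0 − 5.50) / -1.9 = 2.89 s
v² = v₀² + 2aΔx → Δx = (0² − 5.50²)/(2·-1.9) = 7.96 m
Total time = 1.00 + 2.89 = 3.89 s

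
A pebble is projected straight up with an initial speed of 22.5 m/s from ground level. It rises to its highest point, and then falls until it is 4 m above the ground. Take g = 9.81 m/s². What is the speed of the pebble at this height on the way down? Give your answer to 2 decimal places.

20.68 m/s

Phase 1 (rising): v₀ = 22.5 m/s, a = -9.81 m/s².
v = v₀ + at → t = (0 − 22.5) / -9.81 = 2.29 s
v² = v₀² + 2aΔx → Δx = (0² − 22.5²)/(2·-9.81) = 25.8 m

Phase 2 (falling): v₀ = 0 m/s, a = -9.81 m/s².
Falls 21.8 m from rest: t = √(2·21.8/9.81) = 2.11 s; v = g·t = 20.7 m/s.
Final speed = 20.7 m/s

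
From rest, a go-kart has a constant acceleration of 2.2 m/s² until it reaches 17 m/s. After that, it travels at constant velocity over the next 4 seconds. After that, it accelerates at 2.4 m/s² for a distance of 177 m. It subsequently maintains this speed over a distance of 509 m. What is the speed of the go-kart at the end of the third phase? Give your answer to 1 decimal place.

33.7 m/s

Phase 1 (accelerating): v₀ = 0 m/s, a = 2.2 m/s².
v = v₀ + at → t = (17 − 0) / 2.2 = 7.73 s
v² = v₀² + 2aΔx → Δx = (17² − 0²)/(2·2.2) = 65.7 m

Phase 2 (constant speed): v₀ = 17.0 m/s, a = 0 m/s².
v = v₀ + at = 17.0 + (0)(4) = 17.0 m/s
Δx = v₀t + ½at² = 17.0·4 + 0.5·0·4² = 68.0 m

Phase 3 (accelerating): v₀ = 17.0 m/s, a = 2.4 m/s².
v² = v₀² + 2aΔx = 17.0² + 2·2.4·177 = 1140 → v = 33.7 m/s
t = (v − v₀)/a = (33.7 − 17.0)/2.4 = 6.98 s
Speed at end of phase 3 = 33.7 m/s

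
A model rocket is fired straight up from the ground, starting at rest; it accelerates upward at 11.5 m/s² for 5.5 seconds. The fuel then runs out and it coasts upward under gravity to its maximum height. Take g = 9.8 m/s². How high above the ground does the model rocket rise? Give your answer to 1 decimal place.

378.0 m

Phase 1 (powered ascent): v₀ = 0 m/s, a = 11.5 m/s².
v = v₀ + at = 0 + (11.5)(5.5) = 63.2 m/s
Δx = v₀t + ½at² = 0·5.5 + 0.5·11.5·5.5² = 174 m

Phase 2 (coasting upward): v₀ = 63.2 m/s, a = -9.8 m/s².
v = v₀ + at → t = (0 − 63.2) / -9.8 = 6.45 s
v² = v₀² + 2aΔx → Δx = (0² − 63.2²)/(2·-9.8) = 204 m
Maximum height = 174 + 204 = 378 m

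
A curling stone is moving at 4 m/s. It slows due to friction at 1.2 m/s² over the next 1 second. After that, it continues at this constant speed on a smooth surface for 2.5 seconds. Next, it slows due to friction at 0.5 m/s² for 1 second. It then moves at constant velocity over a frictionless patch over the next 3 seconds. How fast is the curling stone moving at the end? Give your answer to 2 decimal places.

2.30 m/s

Phase 1 (decelerating): v₀ = 4.00 m/s, a = -1.2 m/s².
v = v₀ + at = 4.00 + (-1.2)(1) = 2.80 m/s
Δx = v₀t + ½at² = 4.00·1 + 0.5·-1.2·1² = 3.40 m

Phase 2 (constant speed): v₀ = 2.80 m/s, a = 0 m/s².
v = v₀ + at = 2.80 + (0)(2.5) = 2.80 m/s
Δx = v₀t + ½at² = 2.80·2.5 + 0.5·0·2.5² = 7.00 m

Phase 3 (decelerating): v₀ = 2.80 m/s, a = -0.5 m/s².
v = v₀ + at = 2.80 + (-0.5)(1) = 2.30 m/s
Δx = v₀t + ½at² = 2.80·1 + 0.5·-0.5·1² = 2.55 m

Phase 4 (constant speed): v₀ = 2.30 m/s, a = 0 m/s².
v = v₀ + at = 2.30 + (0)(3) = 2.30 m/s
Δx = v₀t + ½at² = 2.30·3 + 0.5·0·3² = 6.90 m
Final speed = 2.30 m/s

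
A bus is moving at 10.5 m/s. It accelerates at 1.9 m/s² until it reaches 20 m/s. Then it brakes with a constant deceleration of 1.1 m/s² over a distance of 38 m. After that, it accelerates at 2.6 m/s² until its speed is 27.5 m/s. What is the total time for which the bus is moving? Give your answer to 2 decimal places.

Phase 1 (accelerating): v₀ = 10.5 m/s, a = 1.9 m/s².
v = v₀ + at → t = (20 − 10.5) / 1.9 = 5.00 s
v² = v₀² + 2aΔx → Δx = (20² − 10.5²)/(2·1.9) = 76.2 m

Phase 2 (decelerating): v₀ = 20.0 m/s, a = -1.1 m/s².
v² = v₀² + 2aΔx = 20.0² + 2·-1.1·38 = 316 → v = 17.8 m/s
t = (v − v₀)/a = (17.8 − 20.0)/-1.1 = 2.01 s

Phase 3 (accelerating): v₀ = 17.8 m/s, a = 2.6 m/s².
v = v₀ + at → t = (27.5 − 17.8) / 2.6 = 3.74 s
v² = v₀² + 2aΔx → Δx = (27.5² − 17.8²)/(2·2.6) = 84.6 m
Total time = 5.00 + 2.01 + 3.74 = 10.7 s

10.75 s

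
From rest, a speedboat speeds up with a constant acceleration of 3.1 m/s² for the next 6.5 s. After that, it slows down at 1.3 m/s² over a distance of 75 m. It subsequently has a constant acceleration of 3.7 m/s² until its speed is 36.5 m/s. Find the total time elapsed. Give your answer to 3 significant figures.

16.8 s

Phase 1 (accelerating): v₀ = 0 m/s, a = 3.1 m/s².
v = v₀ + at = 0 + (3.1)(6.5) = 20.2 m/s
Δx = v₀t + ½at² = 0·6.5 + 0.5·3.1·6.5² = 65.5 m

Phase 2 (decelerating): v₀ = 20.2 m/s, a = -1.3 m/s².
v² = v₀² + 2aΔx = 20.2² + 2·-1.3·75 = 211 → v = 14.5 m/s
t = (v − v₀)/a = (14.5 − 20.2)/-1.3 = 4.33 s

Phase 3 (accelerating): v₀ = 14.5 m/s, a = 3.7 m/s².
v = v₀ + at → t = (36.5 − 14.5) / 3.7 = 5.94 s
v² = v₀² + 2aΔx → Δx = (36.5² − 14.5²)/(2·3.7) = 152 m
Total time = 6.50 + 4.33 + 5.94 = 16.8 s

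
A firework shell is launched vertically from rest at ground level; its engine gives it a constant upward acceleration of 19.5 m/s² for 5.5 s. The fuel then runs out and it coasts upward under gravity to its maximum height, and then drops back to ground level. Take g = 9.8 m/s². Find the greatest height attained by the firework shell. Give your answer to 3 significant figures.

882 m

Phase 1 (powered ascent): v₀ = 0 m/s, a = 19.5 m/s².
v = v₀ + at = 0 + (19.5)(5.5) = 107 m/s
Δx = v₀t + ½at² = 0·5.5 + 0.5·19.5·5.5² = 295 m

Phase 2 (coasting upward): v₀ = 107 m/s, a = -9.8 m/s².
v = v₀ + at → t = (0 − 107) / -9.8 = 10.9 s
v² = v₀² + 2aΔx → Δx = (0² − 107²)/(2·-9.8) = 587 m
Maximum height = 295 + 587 = 882 m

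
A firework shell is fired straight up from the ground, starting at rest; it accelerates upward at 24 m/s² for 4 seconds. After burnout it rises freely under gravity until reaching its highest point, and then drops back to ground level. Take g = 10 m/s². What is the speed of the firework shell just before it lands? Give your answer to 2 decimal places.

114.26 m/s

Phase 1 (powered ascent): v₀ = 0 m/s, a = 24 m/s².
v = v₀ + at = 0 + (24)(4) = 96.0 m/s
Δx = v₀t + ½at² = 0·4 + 0.5·24·4² = 192 m

Phase 2 (coasting upward): v₀ = 96.0 m/s, a = -10 m/s².
v = v₀ + at → t = (0 − 96.0) / -10 = 9.60 s
v² = v₀² + 2aΔx → Δx = (0² − 96.0²)/(2·-10) = 461 m

Phase 3 (free fall): v₀ = 0 m/s, a = -10 m/s².
Falls 653 m from rest: t = √(2·653/10) = 11.4 s; v = g·t = 114 m/s.
Impact speed = 114 m/s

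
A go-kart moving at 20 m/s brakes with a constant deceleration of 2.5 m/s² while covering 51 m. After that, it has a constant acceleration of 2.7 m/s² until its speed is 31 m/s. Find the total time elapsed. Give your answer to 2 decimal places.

Phase 1 (decelerating): v₀ = 20.0 m/s, a = -2.5 m/s².
v² = v₀² + 2aΔx = 20.0² + 2·-2.5·51 = 145 → v = 12.0 m/s
t = (v − v₀)/a = (12.0 − 20.0)/-2.5 = 3.18 s

Phase 2 (accelerating): v₀ = 12.0 m/s, a = 2.7 m/s².
v = v₀ + at → t = (31 − 12.0) / 2.7 = 7.02 s
v² = v₀² + 2aΔx → Δx = (31² − 12.0²)/(2·2.7) = 151 m
Total time = 3.18 + 7.02 = 10.2 s

10.20 s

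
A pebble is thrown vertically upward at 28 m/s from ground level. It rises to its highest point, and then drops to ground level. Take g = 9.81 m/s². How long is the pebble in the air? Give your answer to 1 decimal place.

Phase 1 (rising): v₀ = 28.0 m/s, a = -9.81 m/s².
v = v₀ + at → t = (0 − 28.0) / -9.81 = 2.85 s
v² = v₀² + 2aΔx → Δx = (0² − 28.0²)/(2·-9.81) = 40.0 m

Phase 2 (falling): v₀ = 0 m/s, a = -9.81 m/s².
Falls 40.0 m from rest: t = √(2·40.0/9.81) = 2.85 s; v = g·t = 28.0 m/s.
Total time = 2.85 + 2.85 = 5.71 s

5.7 s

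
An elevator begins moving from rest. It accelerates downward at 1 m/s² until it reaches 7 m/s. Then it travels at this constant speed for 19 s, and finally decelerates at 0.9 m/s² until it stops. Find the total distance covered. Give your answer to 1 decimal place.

184.7 m

Phase 1 (accelerating): v₀ = 0 m/s, a = 1 m/s².
v = v₀ + at → t = (7 − 0) / 1 = 7.00 s
v² = v₀² + 2aΔx → Δx = (7² − 0²)/(2·1) = 24.5 m

Phase 2 (constant speed): v₀ = 7.00 m/s, a = 0 m/s².
v = v₀ + at = 7.00 + (0)(19) = 7.00 m/s
Δx = v₀t + ½at² = 7.00·19 + 0.5·0·19² = 133 m

Phase 3 (decelerating): v₀ = 7.00 m/s, a = -0.9 m/s².
v = v₀ + at → t = (0 − 7.00) / -0.9 = 7.78 s
v² = v₀² + 2aΔx → Δx = (0² − 7.00²)/(2·-0.9) = 27.2 m
Total distance = 24.5 + 133 + 27.2 = 185 m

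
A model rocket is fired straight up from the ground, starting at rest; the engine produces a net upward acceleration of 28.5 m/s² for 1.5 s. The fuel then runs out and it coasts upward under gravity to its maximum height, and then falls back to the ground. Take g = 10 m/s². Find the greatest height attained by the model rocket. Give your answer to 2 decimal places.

123.44 m

Phase 1 (powered ascent): v₀ = 0 m/s, a = 28.5 m/s².
v = v₀ + at = 0 + (28.5)(1.5) = 42.8 m/s
Δx = v₀t + ½at² = 0·1.5 + 0.5·28.5·1.5² = 32.1 m

Phase 2 (coasting upward): v₀ = 42.8 m/s, a = -10 m/s².
v = v₀ + at → t = (0 − 42.8) / -10 = 4.28 s
v² = v₀² + 2aΔx → Δx = (0² − 42.8²)/(2·-10) = 91.4 m
Maximum height = 32.1 + 91.4 = 123 m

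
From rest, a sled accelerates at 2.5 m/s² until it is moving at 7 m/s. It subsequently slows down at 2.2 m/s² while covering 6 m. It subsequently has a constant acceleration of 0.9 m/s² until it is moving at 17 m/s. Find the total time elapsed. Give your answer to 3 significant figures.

Phase 1 (accelerating): v₀ = 0 m/s, a = 2.5 m/s².
v = v₀ + at → t = (7 − 0) / 2.5 = 2.80 s
v² = v₀² + 2aΔx → Δx = (7² − 0²)/(2·2.5) = 9.80 m

Phase 2 (decelerating): v₀ = 7.00 m/s, a = -2.2 m/s².
v² = v₀² + 2aΔx = 7.00² + 2·-2.2·6 = 22.6 → v = 4.75 m/s
t = (v − v₀)/a = (4.75 − 7.00)/-2.2 = 1.02 s

Phase 3 (accelerating): v₀ = 4.75 m/s, a = 0.9 m/s².
v = v₀ + at → t = (17 − 4.75) / 0.9 = 13.6 s
v² = v₀² + 2aΔx → Δx = (17² − 4.75²)/(2·0.9) = 148 m
Total time = 2.80 + 1.02 + 13.6 = 17.4 s

17.4 s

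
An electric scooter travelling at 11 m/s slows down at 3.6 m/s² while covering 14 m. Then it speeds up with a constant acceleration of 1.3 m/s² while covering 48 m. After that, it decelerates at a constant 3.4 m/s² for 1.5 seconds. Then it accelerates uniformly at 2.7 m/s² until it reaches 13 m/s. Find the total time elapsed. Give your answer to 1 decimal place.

11.4 s

Phase 1 (decelerating): v₀ = 11.0 m/s, a = -3.6 m/s².
v² = v₀² + 2aΔx = 11.0² + 2·-3.6·14 = 20.2 → v = 4.49 m/s
t = (v − v₀)/a = (4.49 − 11.0)/-3.6 = 1.81 s

Phase 2 (accelerating): v₀ = 4.49 m/s, a = 1.3 m/s².
v² = v₀² + 2aΔx = 4.49² + 2·1.3·48 = 145 → v = 12.0 m/s
t = (v − v₀)/a = (12.0 − 4.49)/1.3 = 5.81 s

Phase 3 (decelerating): v₀ = 12.0 m/s, a = -3.4 m/s².
v = v₀ + at = 12.0 + (-3.4)(1.5) = 6.94 m/s
Δx = v₀t + ½at² = 12.0·1.5 + 0.5·-3.4·1.5² = 14.2 m

Phase 4 (accelerating): v₀ = 6.94 m/s, a = 2.7 m/s².
v = v₀ + at → t = (13 − 6.94) / 2.7 = 2.24 s
v² = v₀² + 2aΔx → Δx = (13² − 6.94²)/(2·2.7) = 22.4 m
Total time = 1.81 + 5.81 + 1.50 + 2.24 = 11.4 s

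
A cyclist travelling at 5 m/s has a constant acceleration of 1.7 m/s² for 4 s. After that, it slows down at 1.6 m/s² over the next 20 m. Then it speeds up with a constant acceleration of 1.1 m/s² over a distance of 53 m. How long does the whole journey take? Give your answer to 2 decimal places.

10.66 s

Phase 1 (accelerating): v₀ = 5.00 m/s, a = 1.7 m/s².
v = v₀ + at = 5.00 + (1.7)(4) = 11.8 m/s
Δx = v₀t + ½at² = 5.00·4 + 0.5·1.7·4² = 33.6 m

Phase 2 (decelerating): v₀ = 11.8 m/s, a = -1.6 m/s².
v² = v₀² + 2aΔx = 11.8² + 2·-1.6·20 = 75.2 → v = 8.67 m/s
t = (v − v₀)/a = (8.67 − 11.8)/-1.6 = 1.95 s

Phase 3 (accelerating): v₀ = 8.67 m/s, a = 1.1 m/s².
v² = v₀² + 2aΔx = 8.67² + 2·1.1·53 = 192 → v = 13.9 m/s
t = (v − v₀)/a = (13.9 − 8.67)/1.1 = 4.71 s
Total time = 4.00 + 1.95 + 4.71 = 10.7 s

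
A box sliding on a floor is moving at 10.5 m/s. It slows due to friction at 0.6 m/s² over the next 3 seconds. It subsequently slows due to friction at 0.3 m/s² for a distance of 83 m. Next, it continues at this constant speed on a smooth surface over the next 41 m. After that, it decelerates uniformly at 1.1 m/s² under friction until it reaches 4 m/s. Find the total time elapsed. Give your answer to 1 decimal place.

24.1 s

Phase 1 (decelerating): v₀ = 10.5 m/s, a = -0.6 m/s².
v = v₀ + at = 10.5 + (-0.6)(3) = 8.70 m/s
Δx = v₀t + ½at² = 10.5·3 + 0.5·-0.6·3² = 28.8 m

Phase 2 (decelerating): v₀ = 8.70 m/s, a = -0.3 m/s².
v² = v₀² + 2aΔx = 8.70² + 2·-0.3·83 = 25.9 → v = 5.09 m/s
t = (v − v₀)/a = (5.09 − 8.70)/-0.3 = 12.0 s

Phase 3 (constant speed): v₀ = 5.09 m/s, a = 0 m/s².
Constant speed: t = d/v = 41/5.09 = 8.06 s

Phase 4 (decelerating): v₀ = 5.09 m/s, a = -1.1 m/s².
v = v₀ + at → t = (4 − 5.09) / -1.1 = 0.989 s
v² = v₀² + 2aΔx → Δx = (4² − 5.09²)/(2·-1.1) = 4.50 m
Total time = 3.00 + 12.0 + 8.06 + 0.989 = 24.1 s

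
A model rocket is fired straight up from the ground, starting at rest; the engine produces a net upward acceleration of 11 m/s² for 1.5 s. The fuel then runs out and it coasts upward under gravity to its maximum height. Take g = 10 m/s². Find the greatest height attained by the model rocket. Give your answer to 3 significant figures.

26.0 m

Phase 1 (powered ascent): v₀ = 0 m/s, a = 11 m/s².
v = v₀ + at = 0 + (11)(1.5) = 16.5 m/s
Δx = v₀t + ½at² = 0·1.5 + 0.5·11·1.5² = 12.4 m

Phase 2 (coasting upward): v₀ = 16.5 m/s, a = -10 m/s².
v = v₀ + at → t = (0 − 16.5) / -10 = 1.65 s
v² = v₀² + 2aΔx → Δx = (0² − 16.5²)/(2·-10) = 13.6 m
Maximum height = 12.4 + 13.6 = 26.0 m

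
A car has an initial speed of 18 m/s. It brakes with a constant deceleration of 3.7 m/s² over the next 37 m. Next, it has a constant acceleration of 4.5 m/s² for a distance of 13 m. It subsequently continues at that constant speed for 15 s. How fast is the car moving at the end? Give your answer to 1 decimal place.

12.9 m/s

Phase 1 (decelerating): v₀ = 18.0 m/s, a = -3.7 m/s².
v² = v₀² + 2aΔx = 18.0² + 2·-3.7·37 = 50.2 → v = 7.09 m/s
t = (v − v₀)/a = (7.09 − 18.0)/-3.7 = 2.95 s

Phase 2 (accelerating): v₀ = 7.09 m/s, a = 4.5 m/s².
v² = v₀² + 2aΔx = 7.09² + 2·4.5·13 = 167 → v = 12.9 m/s
t = (v − v₀)/a = (12.9 − 7.09)/4.5 = 1.30 s

Phase 3 (constant speed): v₀ = 12.9 m/s, a = 0 m/s².
v = v₀ + at = 12.9 + (0)(15) = 12.9 m/s
Δx = v₀t + ½at² = 12.9·15 + 0.5·0·15² = 194 m
Final speed = 12.9 m/s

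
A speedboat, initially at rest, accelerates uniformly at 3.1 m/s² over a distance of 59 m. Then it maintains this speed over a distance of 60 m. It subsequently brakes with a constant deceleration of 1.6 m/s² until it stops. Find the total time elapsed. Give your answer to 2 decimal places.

Phase 1 (accelerating): v₀ = 0 m/s, a = 3.1 m/s².
v² = v₀² + 2aΔx = 0² + 2·3.1·59 = 366 → v = 19.1 m/s
t = (v − v₀)/a = (19.1 − 0)/3.1 = 6.17 s

Phase 2 (constant speed): v₀ = 19.1 m/s, a = 0 m/s².
Constant speed: t = d/v = 60/19.1 = 3.14 s

Phase 3 (decelerating): v₀ = 19.1 m/s, a = -1.6 m/s².
v = v₀ + at → t = (0 − 19.1) / -1.6 = 12.0 s
v² = v₀² + 2aΔx → Δx = (0² − 19.1²)/(2·-1.6) = 114 m
Total time = 6.17 + 3.14 + 12.0 = 21.3 s

21.26 s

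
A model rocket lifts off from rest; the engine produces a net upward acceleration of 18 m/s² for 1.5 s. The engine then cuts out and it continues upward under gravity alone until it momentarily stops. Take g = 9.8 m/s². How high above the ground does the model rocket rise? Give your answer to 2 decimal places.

Phase 1 (powered ascent): v₀ = 0 m/s, a = 18 m/s².
v = v₀ + at = 0 + (18)(1.5) = 27.0 m/s
Δx = v₀t + ½at² = 0·1.5 + 0.5·18·1.5² = 20.2 m

Phase 2 (coasting upward): v₀ = 27.0 m/s, a = -9.8 m/s².
v = v₀ + at → t = (0 − 27.0) / -9.8 = 2.76 s
v² = v₀² + 2aΔx → Δx = (0² − 27.0²)/(2·-9.8) = 37.2 m
Maximum height = 20.2 + 37.2 = 57.4 m

57.44 m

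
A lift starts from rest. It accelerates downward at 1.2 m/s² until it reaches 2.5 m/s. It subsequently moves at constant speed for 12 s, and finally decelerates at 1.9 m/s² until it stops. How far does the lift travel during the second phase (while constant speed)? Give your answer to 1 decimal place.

30.0 m

Phase 1 (accelerating): v₀ = 0 m/s, a = 1.2 m/s².
v = v₀ + at → t = (2.5 − 0) / 1.2 = 2.08 s
v² = v₀² + 2aΔx → Δx = (2.5² − 0²)/(2·1.2) = 2.60 m

Phase 2 (constant speed): v₀ = 2.50 m/s, a = 0 m/s².
v = v₀ + at = 2.50 + (0)(12) = 2.50 m/s
Δx = v₀t + ½at² = 2.50·12 + 0.5·0·12² = 30.0 m
Distance in phase 2 = 30.0 m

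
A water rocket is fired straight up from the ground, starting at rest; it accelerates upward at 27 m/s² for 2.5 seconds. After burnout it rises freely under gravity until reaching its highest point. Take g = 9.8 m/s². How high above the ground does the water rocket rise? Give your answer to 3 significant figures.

317 m

Phase 1 (powered ascent): v₀ = 0 m/s, a = 27 m/s².
v = v₀ + at = 0 + (27)(2.5) = 67.5 m/s
Δx = v₀t + ½at² = 0·2.5 + 0.5·27·2.5² = 84.4 m

Phase 2 (coasting upward): v₀ = 67.5 m/s, a = -9.8 m/s².
v = v₀ + at → t = (0 − 67.5) / -9.8 = 6.89 s
v² = v₀² + 2aΔx → Δx = (0² − 67.5²)/(2·-9.8) = 232 m
Maximum height = 84.4 + 232 = 317 m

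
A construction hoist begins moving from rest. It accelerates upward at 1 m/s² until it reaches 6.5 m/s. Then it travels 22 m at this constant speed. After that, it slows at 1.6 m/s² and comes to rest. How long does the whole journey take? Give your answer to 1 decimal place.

13.9 s

Phase 1 (accelerating): v₀ = 0 m/s, a = 1 m/s².
v = v₀ + at → t = (6.5 − 0) / 1 = 6.50 s
v² = v₀² + 2aΔx → Δx = (6.5² − 0²)/(2·1) = 21.1 m

Phase 2 (constant speed): v₀ = 6.50 m/s, a = 0 m/s².
Constant speed: t = d/v = 22/6.50 = 3.38 s

Phase 3 (decelerating): v₀ = 6.50 m/s, a = -1.6 m/s².
v = v₀ + at → t = (0 − 6.50) / -1.6 = 4.06 s
v² = v₀² + 2aΔx → Δx = (0² − 6.50²)/(2·-1.6) = 13.2 m
Total time = 6.50 + 3.38 + 4.06 = 13.9 s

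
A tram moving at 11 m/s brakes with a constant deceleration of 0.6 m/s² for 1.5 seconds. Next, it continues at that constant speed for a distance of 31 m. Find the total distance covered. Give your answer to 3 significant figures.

Phase 1 (decelerating): v₀ = 11.0 m/s, a = -0.6 m/s².
v = v₀ + at = 11.0 + (-0.6)(1.5) = 10.1 m/s
Δx = v₀t + ½at² = 11.0·1.5 + 0.5·-0.6·1.5² = 15.8 m

Phase 2 (constant speed): v₀ = 10.1 m/s, a = 0 m/s².
Constant speed: t = d/v = 31/10.1 = 3.07 s
Total distance = 15.8 + 31.0 = 46.8 m

46.8 m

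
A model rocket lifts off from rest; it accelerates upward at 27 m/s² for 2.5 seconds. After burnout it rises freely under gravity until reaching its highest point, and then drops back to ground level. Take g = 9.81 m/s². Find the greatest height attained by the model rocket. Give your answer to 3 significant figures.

317 m

Phase 1 (powered ascent): v₀ = 0 m/s, a = 27 m/s².
v = v₀ + at = 0 + (27)(2.5) = 67.5 m/s
Δx = v₀t + ½at² = 0·2.5 + 0.5·27·2.5² = 84.4 m

Phase 2 (coasting upward): v₀ = 67.5 m/s, a = -9.81 m/s².
v = v₀ + at → t = (0 − 67.5) / -9.81 = 6.88 s
v² = v₀² + 2aΔx → Δx = (0² − 67.5²)/(2·-9.81) = 232 m
Maximum height = 84.4 + 232 = 317 m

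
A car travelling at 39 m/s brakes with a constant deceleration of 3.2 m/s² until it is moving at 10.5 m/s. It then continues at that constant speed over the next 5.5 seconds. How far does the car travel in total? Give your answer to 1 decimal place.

Phase 1 (decelerating): v₀ = 39.0 m/s, a = -3.2 m/s².
v = v₀ + at → t = (10.5 − 39.0) / -3.2 = 8.91 s
v² = v₀² + 2aΔx → Δx = (10.5² − 39.0²)/(2·-3.2) = 220 m

Phase 2 (constant speed): v₀ = 10.5 m/s, a = 0 m/s².
v = v₀ + at = 10.5 + (0)(5.5) = 10.5 m/s
Δx = v₀t + ½at² = 10.5·5.5 + 0.5·0·5.5² = 57.8 m
Total distance = 220 + 57.8 = 278 m

278.2 m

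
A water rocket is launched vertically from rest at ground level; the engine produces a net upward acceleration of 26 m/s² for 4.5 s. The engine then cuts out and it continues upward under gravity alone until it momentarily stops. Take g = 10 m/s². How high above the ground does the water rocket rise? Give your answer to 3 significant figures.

948 m

Phase 1 (powered ascent): v₀ = 0 m/s, a = 26 m/s².
v = v₀ + at = 0 + (26)(4.5) = 117 m/s
Δx = v₀t + ½at² = 0·4.5 + 0.5·26·4.5² = 263 m

Phase 2 (coasting upward): v₀ = 117 m/s, a = -10 m/s².
v = v₀ + at → t = (0 − 117) / -10 = 11.7 s
v² = v₀² + 2aΔx → Δx = (0² − 117²)/(2·-10) = 684 m
Maximum height = 263 + 684 = 948 m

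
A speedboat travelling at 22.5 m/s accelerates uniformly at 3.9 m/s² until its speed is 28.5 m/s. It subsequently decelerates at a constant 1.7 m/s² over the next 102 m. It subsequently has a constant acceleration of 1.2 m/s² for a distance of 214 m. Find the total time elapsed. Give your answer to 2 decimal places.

Phase 1 (accelerating): v₀ = 22.5 m/s, a = 3.9 m/s².
v = v₀ + at → t = (28.5 − 22.5) / 3.9 = 1.54 s
v² = v₀² + 2aΔx → Δx = (28.5² − 22.5²)/(2·3.9) = 39.2 m

Phase 2 (decelerating): v₀ = 28.5 m/s, a = -1.7 m/s².
v² = v₀² + 2aΔx = 28.5² + 2·-1.7·102 = 465 → v = 21.6 m/s
t = (v − v₀)/a = (21.6 − 28.5)/-1.7 = 4.07 s

Phase 3 (accelerating): v₀ = 21.6 m/s, a = 1.2 m/s².
v² = v₀² + 2aΔx = 21.6² + 2·1.2·214 = 979 → v = 31.3 m/s
t = (v − v₀)/a = (31.3 − 21.6)/1.2 = 8.10 s
Total time = 1.54 + 4.07 + 8.10 = 13.7 s

13.71 s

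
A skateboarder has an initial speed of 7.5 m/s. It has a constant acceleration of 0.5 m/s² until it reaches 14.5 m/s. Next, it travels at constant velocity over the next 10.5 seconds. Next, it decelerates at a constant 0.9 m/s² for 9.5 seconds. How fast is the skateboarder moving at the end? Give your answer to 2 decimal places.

5.95 m/s

Phase 1 (accelerating): v₀ = 7.50 m/s, a = 0.5 m/s².
v = v₀ + at → t = (14.5 − 7.50) / 0.5 = 14.0 s
v² = v₀² + 2aΔx → Δx = (14.5² − 7.50²)/(2·0.5) = 154 m

Phase 2 (constant speed): v₀ = 14.5 m/s, a = 0 m/s².
v = v₀ + at = 14.5 + (0)(10.5) = 14.5 m/s
Δx = v₀t + ½at² = 14.5·10.5 + 0.5·0·10.5² = 152 m

Phase 3 (decelerating): v₀ = 14.5 m/s, a = -0.9 m/s².
v = v₀ + at = 14.5 + (-0.9)(9.5) = 5.95 m/s
Δx = v₀t + ½at² = 14.5·9.5 + 0.5·-0.9·9.5² = 97.1 m
Final speed = 5.95 m/s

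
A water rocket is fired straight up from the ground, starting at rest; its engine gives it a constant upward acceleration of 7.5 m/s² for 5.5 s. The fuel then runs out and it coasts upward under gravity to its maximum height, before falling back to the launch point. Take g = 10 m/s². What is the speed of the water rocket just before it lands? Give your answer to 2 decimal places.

Phase 1 (powered ascent): v₀ = 0 m/s, a = 7.5 m/s².
v = v₀ + at = 0 + (7.5)(5.5) = 41.2 m/s
Δx = v₀t + ½at² = 0·5.5 + 0.5·7.5·5.5² = 113 m

Phase 2 (coasting upward): v₀ = 41.2 m/s, a = -10 m/s².
v = v₀ + at → t = (0 − 41.2) / -10 = 4.12 s
v² = v₀² + 2aΔx → Δx = (0² − 41.2²)/(2·-10) = 85.1 m

Phase 3 (free fall): v₀ = 0 m/s, a = -10 m/s².
Falls 199 m from rest: t = √(2·199/10) = 6.30 s; v = g·t = 63.0 m/s.
Impact speed = 63.0 m/s

63.01 m/s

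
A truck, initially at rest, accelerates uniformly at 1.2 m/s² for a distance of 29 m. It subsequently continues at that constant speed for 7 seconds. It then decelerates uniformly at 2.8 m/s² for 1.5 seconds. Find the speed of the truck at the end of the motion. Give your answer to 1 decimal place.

4.1 m/s

Phase 1 (accelerating): v₀ = 0 m/s, a = 1.2 m/s².
v² = v₀² + 2aΔx = 0² + 2·1.2·29 = 69.6 → v = 8.34 m/s
t = (v − v₀)/a = (8.34 − 0)/1.2 = 6.95 s

Phase 2 (constant speed): v₀ = 8.34 m/s, a = 0 m/s².
v = v₀ + at = 8.34 + (0)(7) = 8.34 m/s
Δx = v₀t + ½at² = 8.34·7 + 0.5·0·7² = 58.4 m

Phase 3 (decelerating): v₀ = 8.34 m/s, a = -2.8 m/s².
v = v₀ + at = 8.34 + (-2.8)(1.5) = 4.14 m/s
Δx = v₀t + ½at² = 8.34·1.5 + 0.5·-2.8·1.5² = 9.36 m
Final speed = 4.14 m/s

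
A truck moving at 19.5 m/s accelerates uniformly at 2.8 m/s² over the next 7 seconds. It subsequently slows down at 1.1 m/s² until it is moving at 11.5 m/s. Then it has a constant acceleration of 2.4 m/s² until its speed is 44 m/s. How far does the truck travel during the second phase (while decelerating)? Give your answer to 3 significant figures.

Phase 1 (accelerating): v₀ = 19.5 m/s, a = 2.8 m/s².
v = v₀ + at = 19.5 + (2.8)(7) = 39.1 m/s
Δx = v₀t + ½at² = 19.5·7 + 0.5·2.8·7² = 205 m

Phase 2 (decelerating): v₀ = 39.1 m/s, a = -1.1 m/s².
v = v₀ + at → t = (11.5 − 39.1) / -1.1 = 25.1 s
v² = v₀² + 2aΔx → Δx = (11.5² − 39.1²)/(2·-1.1) = 635 m
Distance in phase 2 = 635 m

635 m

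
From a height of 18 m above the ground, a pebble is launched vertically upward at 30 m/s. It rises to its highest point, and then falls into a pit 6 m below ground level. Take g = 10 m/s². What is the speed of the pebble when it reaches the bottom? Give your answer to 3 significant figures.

37.1 m/s

Phase 1 (rising): v₀ = 30.0 m/s, a = -10 m/s².
v = v₀ + at → t = (0 − 30.0) / -10 = 3.00 s
v² = v₀² + 2aΔx → Δx = (0² − 30.0²)/(2·-10) = 45.0 m

Phase 2 (falling): v₀ = 0 m/s, a = -10 m/s².
Falls 69.0 m from rest: t = √(2·69.0/10) = 3.71 s; v = g·t = 37.1 m/s.
Final speed = 37.1 m/s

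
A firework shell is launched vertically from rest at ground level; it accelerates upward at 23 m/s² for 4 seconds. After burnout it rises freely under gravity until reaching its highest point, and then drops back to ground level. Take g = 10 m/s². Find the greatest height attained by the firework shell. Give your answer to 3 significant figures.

607 m

Phase 1 (powered ascent): v₀ = 0 m/s, a = 23 m/s².
v = v₀ + at = 0 + (23)(4) = 92.0 m/s
Δx = v₀t + ½at² = 0·4 + 0.5·23·4² = 184 m

Phase 2 (coasting upward): v₀ = 92.0 m/s, a = -10 m/s².
v = v₀ + at → t = (0 − 92.0) / -10 = 9.20 s
v² = v₀² + 2aΔx → Δx = (0² − 92.0²)/(2·-10) = 423 m
Maximum height = 184 + 423 = 607 m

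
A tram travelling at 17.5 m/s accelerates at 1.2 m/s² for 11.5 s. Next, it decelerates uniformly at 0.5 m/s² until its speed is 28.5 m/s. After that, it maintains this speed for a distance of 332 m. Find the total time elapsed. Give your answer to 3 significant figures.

28.7 s

Phase 1 (accelerating): v₀ = 17.5 m/s, a = 1.2 m/s².
v = v₀ + at = 17.5 + (1.2)(11.5) = 31.3 m/s
Δx = v₀t + ½at² = 17.5·11.5 + 0.5·1.2·11.5² = 281 m

Phase 2 (decelerating): v₀ = 31.3 m/s, a = -0.5 m/s².
v = v₀ + at → t = (28.5 − 31.3) / -0.5 = 5.60 s
v² = v₀² + 2aΔx → Δx = (28.5² − 31.3²)/(2·-0.5) = 167 m

Phase 3 (constant speed): v₀ = 28.5 m/s, a = 0 m/s².
Constant speed: t = d/v = 332/28.5 = 11.6 s
Total time = 11.5 + 5.60 + 11.6 = 28.7 s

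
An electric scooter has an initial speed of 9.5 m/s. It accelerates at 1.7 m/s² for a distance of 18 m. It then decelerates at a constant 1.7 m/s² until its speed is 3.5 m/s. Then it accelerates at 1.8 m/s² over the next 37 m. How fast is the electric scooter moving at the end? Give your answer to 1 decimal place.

12.1 m/s

Phase 1 (accelerating): v₀ = 9.50 m/s, a = 1.7 m/s².
v² = v₀² + 2aΔx = 9.50² + 2·1.7·18 = 151 → v = 12.3 m/s
t = (v − v₀)/a = (12.3 − 9.50)/1.7 = 1.65 s

Phase 2 (decelerating): v₀ = 12.3 m/s, a = -1.7 m/s².
v = v₀ + at → t = (3.5 − 12.3) / -1.7 = 5.18 s
v² = v₀² + 2aΔx → Δx = (3.5² − 12.3²)/(2·-1.7) = 40.9 m

Phase 3 (accelerating): v₀ = 3.50 m/s, a = 1.8 m/s².
v² = v₀² + 2aΔx = 3.50² + 2·1.8·37 = 145 → v = 12.1 m/s
t = (v − v₀)/a = (12.1 − 3.50)/1.8 = 4.76 s
Final speed = 12.1 m/s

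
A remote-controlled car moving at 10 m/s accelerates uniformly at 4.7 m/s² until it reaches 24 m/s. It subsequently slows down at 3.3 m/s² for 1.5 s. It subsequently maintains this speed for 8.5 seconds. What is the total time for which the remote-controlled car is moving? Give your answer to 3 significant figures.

13.0 s

Phase 1 (accelerating): v₀ = 10.0 m/s, a = 4.7 m/s².
v = v₀ + at → t = (24 − 10.0) / 4.7 = 2.98 s
v² = v₀² + 2aΔx → Δx = (24² − 10.0²)/(2·4.7) = 50.6 m

Phase 2 (decelerating): v₀ = 24.0 m/s, a = -3.3 m/s².
v = v₀ + at = 24.0 + (-3.3)(1.5) = 19.1 m/s
Δx = v₀t + ½at² = 24.0·1.5 + 0.5·-3.3·1.5² = 32.3 m

Phase 3 (constant speed): v₀ = 19.1 m/s, a = 0 m/s².
v = v₀ + at = 19.1 + (0)(8.5) = 19.1 m/s
Δx = v₀t + ½at² = 19.1·8.5 + 0.5·0·8.5² = 162 m
Total time = 2.98 + 1.50 + 8.50 = 13.0 s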